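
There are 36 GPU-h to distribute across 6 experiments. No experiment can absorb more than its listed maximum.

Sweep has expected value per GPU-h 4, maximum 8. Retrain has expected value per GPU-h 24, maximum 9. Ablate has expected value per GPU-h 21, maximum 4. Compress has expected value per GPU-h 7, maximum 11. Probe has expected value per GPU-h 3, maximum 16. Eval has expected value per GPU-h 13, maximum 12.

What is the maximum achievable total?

533

Order the experiments by expected value per GPU-h: Retrain 24 > Ablate 21 > Eval 13 > Compress 7 > Sweep 4 > Probe 3.
Retrain takes 9 to reach its cap of 9 → 27 left.
Ablate: +4 to 4 (cap) → 23 left.
Eval: +12 to 12 (cap) → 11 left.
Give Compress 11 to hit its cap of 11 → 0 left.
Total = 24×9 + 21×4 + 7×11 + 13×12 = 533.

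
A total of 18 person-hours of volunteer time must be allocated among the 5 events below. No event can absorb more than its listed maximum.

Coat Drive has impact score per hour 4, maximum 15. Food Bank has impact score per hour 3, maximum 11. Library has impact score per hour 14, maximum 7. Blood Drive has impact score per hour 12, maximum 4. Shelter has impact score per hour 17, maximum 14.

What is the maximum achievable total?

Highest impact score per hour first: Shelter 17 > Library 14 > Blood Drive 12 > Coat Drive 4 > Food Bank 3.
Shelter takes 14 to reach its cap of 14 — 4 left.
Library: +4 (room for 7) → 4. Pool exhausted.
Total = 14×4 + 17×14 = 294.

294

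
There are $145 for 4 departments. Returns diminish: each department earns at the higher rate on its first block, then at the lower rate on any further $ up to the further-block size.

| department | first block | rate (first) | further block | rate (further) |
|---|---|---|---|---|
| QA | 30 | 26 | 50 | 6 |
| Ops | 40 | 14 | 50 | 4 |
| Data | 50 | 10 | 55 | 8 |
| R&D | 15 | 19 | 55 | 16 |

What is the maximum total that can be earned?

Rank every tier by rate: QA/first 26 > R&D/first 19 > R&D/second 16 > Ops/first 14 > Data/first 10 > Data/second 8 > QA/second 6 > Ops/second 4.
QA first at 26: fill all 30 → 115 left.
R&D first at 19: fill all 15 → 100 left.
Fill R&D second block (55 at 16) → 45 left.
Fill Ops first block (40 at 14) → 5 left.
5 remain; put them into Data first at 10.
Total = 26×30 + 19×15 + 16×55 + 14×40 + 10×5 = 2555.

2555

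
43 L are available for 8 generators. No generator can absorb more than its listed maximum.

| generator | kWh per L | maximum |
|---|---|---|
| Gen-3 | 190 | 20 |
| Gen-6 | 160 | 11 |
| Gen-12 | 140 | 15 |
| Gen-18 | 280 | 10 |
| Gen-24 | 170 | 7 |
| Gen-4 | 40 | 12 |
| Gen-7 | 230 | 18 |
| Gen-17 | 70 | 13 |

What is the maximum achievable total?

9790

Highest kWh per L first: Gen-18 280 > Gen-7 230 > Gen-3 190 > Gen-24 170 > Gen-6 160 > Gen-12 140 > Gen-17 70 > Gen-4 40.
Gen-18: +10 to 10 (cap) — 33 left.
Gen-7: +18 to 18 (cap) — 15 left.
Gen-3: +15 (room for 20) → 15. Pool exhausted.
Total = 190×15 + 280×10 + 230×18 = 9790.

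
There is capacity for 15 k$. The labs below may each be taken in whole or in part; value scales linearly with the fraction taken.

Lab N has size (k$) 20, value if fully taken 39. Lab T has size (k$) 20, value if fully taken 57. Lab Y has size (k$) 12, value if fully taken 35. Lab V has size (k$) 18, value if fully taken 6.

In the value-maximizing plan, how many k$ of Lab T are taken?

Rank by value-to-size ratio: Lab Y 35/12≈2.92, Lab T 57/20≈2.85, Lab N 39/20≈1.95, Lab V 6/18≈0.333.
Lab Y: take in full, 12 k$ for value 35 → 3 left.
3 k$ left: a 3/20 share of Lab T gives 57×3/20 = 8.55.

3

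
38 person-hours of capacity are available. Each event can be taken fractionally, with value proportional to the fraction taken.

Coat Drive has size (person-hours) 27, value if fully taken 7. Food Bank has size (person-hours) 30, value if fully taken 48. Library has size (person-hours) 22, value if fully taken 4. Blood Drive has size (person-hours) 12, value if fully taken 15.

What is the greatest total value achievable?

Best value per unit of size first: Food Bank 48/30≈1.6, Blood Drive 15/12≈1.25, Coat Drive 7/27≈0.259, Library 4/22≈0.182.
All 30 person-hours of Food Bank fit (value 48) — 8 remain.
8 person-hours left: a 8/12 share of Blood Drive gives 15×8/12 = 10.
Total value = 58.

58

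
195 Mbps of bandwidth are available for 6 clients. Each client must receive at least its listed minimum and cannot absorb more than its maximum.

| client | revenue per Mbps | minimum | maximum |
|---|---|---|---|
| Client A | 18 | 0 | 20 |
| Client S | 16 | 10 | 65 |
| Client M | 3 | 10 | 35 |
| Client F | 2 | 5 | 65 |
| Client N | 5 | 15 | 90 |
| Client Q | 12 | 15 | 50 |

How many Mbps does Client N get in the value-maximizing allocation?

45

Meeting every minimum uses 0+10+10+5+15+15 = 55 Mbps, leaving 140.
Highest revenue per Mbps first: Client A 18 > Client S 16 > Client Q 12 > Client N 5 > Client M 3 > Client F 2.
Give Client A 20 more to hit its cap of 20 — 120 left.
Give Client S 55 more to hit its cap of 65 — 65 left.
Client Q: +35 to 50 (cap) — 30 left.
Only 30 left; Client N takes them to reach 45.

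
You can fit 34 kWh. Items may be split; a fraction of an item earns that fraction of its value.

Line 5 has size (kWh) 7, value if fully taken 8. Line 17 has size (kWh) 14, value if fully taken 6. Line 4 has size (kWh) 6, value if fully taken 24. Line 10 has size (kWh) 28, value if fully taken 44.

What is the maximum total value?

68

Best value per unit of size first: Line 4 24/6≈4, Line 10 44/28≈1.57, Line 5 8/7≈1.14, Line 17 6/14≈0.429.
Line 4: take in full, 6 kWh for value 24 — 28 left.
All 28 kWh of Line 10 fit (value 44) — 0 remain.
Total value = 68.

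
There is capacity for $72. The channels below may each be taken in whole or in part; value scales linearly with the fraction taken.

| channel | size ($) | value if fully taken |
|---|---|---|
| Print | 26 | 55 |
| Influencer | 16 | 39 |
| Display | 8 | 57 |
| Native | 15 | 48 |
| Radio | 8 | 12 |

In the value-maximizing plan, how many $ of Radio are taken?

Best value per unit of size first: Display 57/8≈7.12, Native 48/15≈3.2, Influencer 39/16≈2.44, Print 55/26≈2.12, Radio 12/8≈1.5.
Display: take in full, 8 $ for value 57 ; 64 left.
Take all of Native (15 $, value 48) ; 49 $ left.
All 16 $ of Influencer fit (value 39) ; 33 remain.
All 26 $ of Print fit (value 55) ; 7 remain.
7 $ left: a 7/8 share of Radio gives 12×7/8 = 10.5.

7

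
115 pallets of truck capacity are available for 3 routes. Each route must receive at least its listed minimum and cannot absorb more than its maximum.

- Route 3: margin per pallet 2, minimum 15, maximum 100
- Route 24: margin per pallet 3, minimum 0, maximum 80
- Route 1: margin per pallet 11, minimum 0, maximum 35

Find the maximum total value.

Meeting every minimum uses 15+0+0 = 15 pallets, leaving 100.
Rank by margin per pallet: Route 1 11 > Route 24 3 > Route 3 2.
Give Route 1 35 more to hit its cap of 35 ; 65 left.
Only 65 left; Route 24 takes them to reach 65.
Total = 2×15 + 3×65 + 11×35 = 610.

610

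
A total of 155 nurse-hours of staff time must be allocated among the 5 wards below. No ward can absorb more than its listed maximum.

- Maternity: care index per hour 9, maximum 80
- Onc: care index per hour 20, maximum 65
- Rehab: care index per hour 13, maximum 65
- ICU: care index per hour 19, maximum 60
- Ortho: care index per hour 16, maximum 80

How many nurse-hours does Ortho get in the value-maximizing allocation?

Rank by care index per hour: Onc 20 > ICU 19 > Ortho 16 > Rehab 13 > Maternity 9.
Give Onc 65 to hit its cap of 65 — 90 left.
ICU takes 60 to reach its cap of 60 — 30 left.
Ortho: +30 (room for 80) → 30. Pool exhausted.

30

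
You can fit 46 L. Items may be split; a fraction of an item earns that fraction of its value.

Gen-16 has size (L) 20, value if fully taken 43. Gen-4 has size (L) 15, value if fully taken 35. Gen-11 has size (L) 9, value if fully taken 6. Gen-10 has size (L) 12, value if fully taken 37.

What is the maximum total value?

112.85

Sort by value density: Gen-10 37/12≈3.08, Gen-4 35/15≈2.33, Gen-16 43/20≈2.15, Gen-11 6/9≈0.667.
Take all of Gen-10 (12 L, value 37) → 34 L left.
All 15 L of Gen-4 fit (value 35) → 19 remain.
19 L left: a 19/20 share of Gen-16 gives 43×19/20 = 40.85.
Total value = 112.85.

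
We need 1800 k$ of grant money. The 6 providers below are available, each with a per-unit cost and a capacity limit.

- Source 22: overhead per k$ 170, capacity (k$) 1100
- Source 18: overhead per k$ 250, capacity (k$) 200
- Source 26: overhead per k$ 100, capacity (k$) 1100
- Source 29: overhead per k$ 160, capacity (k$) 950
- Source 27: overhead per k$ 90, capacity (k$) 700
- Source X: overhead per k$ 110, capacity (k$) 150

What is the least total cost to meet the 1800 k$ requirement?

173000

Use providers in increasing cost order.
Source 27 at 90: take all 700 k$ — 1100 still needed.
Source 26 (100): use full 1100 — 0 k$ to go.
Source X, Source 29, Source 22, Source 18: unused.
Cost = 700×90 + 1100×100 = 173000.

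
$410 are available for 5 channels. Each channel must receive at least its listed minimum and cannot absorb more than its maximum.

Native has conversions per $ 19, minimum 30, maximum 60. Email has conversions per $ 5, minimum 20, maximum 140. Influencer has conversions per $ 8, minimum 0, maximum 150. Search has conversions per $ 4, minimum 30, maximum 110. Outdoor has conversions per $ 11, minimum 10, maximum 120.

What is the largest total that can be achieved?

4030

Meeting every minimum uses 30+20+0+30+10 = 90 $, leaving 320.
Rank by conversions per $: Native 19 > Outdoor 11 > Influencer 8 > Email 5 > Search 4.
Native takes 30 more to reach its cap of 60 — 290 left.
Give Outdoor 110 more to hit its cap of 120 — 180 left.
Influencer: +150 to 150 (cap) — 30 left.
Email has room for 120 more but only 30 remain, so it gets 50.
Total = 19×60 + 5×50 + 8×150 + 4×30 + 11×120 = 4030.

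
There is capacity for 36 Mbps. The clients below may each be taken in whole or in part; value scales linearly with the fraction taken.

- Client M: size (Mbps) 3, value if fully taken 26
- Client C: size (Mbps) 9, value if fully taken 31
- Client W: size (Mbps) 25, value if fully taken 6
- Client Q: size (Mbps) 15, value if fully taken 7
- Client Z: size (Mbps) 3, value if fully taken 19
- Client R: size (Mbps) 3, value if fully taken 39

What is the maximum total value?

Rank by value-to-size ratio: Client R 39/3≈13, Client M 26/3≈8.67, Client Z 19/3≈6.33, Client C 31/9≈3.44, Client Q 7/15≈0.467, Client W 6/25≈0.24.
All 3 Mbps of Client R fit (value 39) ; 33 remain.
Take all of Client M (3 Mbps, value 26) ; 30 Mbps left.
Take all of Client Z (3 Mbps, value 19) ; 27 Mbps left.
All 9 Mbps of Client C fit (value 31) ; 18 remain.
All 15 Mbps of Client Q fit (value 7) ; 3 remain.
3 Mbps left: a 3/25 share of Client W gives 6×3/25 = 0.72.
Total value = 122.72.

122.72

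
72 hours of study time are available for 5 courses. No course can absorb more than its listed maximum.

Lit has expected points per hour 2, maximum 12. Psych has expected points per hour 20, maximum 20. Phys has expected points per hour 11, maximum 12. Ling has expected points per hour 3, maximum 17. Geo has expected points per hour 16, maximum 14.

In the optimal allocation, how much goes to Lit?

Rank by expected points per hour: Psych 20 > Geo 16 > Phys 11 > Ling 3 > Lit 2.
Psych takes 20 to reach its cap of 20 — 52 left.
Geo takes 14 to reach its cap of 14 — 38 left.
Phys takes 12 to reach its cap of 12 — 26 left.
Give Ling 17 to hit its cap of 17 — 9 left.
Lit: +9 (room for 12) → 9. Pool exhausted.

9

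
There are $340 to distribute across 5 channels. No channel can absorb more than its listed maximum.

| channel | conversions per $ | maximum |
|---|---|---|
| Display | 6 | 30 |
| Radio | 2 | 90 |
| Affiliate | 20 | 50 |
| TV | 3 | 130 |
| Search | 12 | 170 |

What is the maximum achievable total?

Order the channels by conversions per $: Affiliate 20 > Search 12 > Display 6 > TV 3 > Radio 2.
Affiliate: +50 to 50 (cap) → 290 left.
Give Search 170 to hit its cap of 170 → 120 left.
Display: +30 to 30 (cap) → 90 left.
TV: +90 (room for 130) → 90. Pool exhausted.
Total = 6×30 + 20×50 + 3×90 + 12×170 = 3490.

3490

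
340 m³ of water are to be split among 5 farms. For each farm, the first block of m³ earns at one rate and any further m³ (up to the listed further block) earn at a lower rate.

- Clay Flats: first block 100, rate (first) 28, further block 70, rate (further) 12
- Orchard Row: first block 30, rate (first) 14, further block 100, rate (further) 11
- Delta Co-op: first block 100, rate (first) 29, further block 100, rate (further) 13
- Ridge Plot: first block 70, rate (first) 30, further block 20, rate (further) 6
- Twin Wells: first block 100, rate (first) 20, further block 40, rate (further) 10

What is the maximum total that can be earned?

Treat each block as its own option and order by rate: Ridge Plot/tier1 30 > Delta Co-op/tier1 29 > Clay Flats/tier1 28 > Twin Wells/tier1 20 > Orchard Row/tier1 14 > Delta Co-op/tier2 13 > Clay Flats/tier2 12 > Orchard Row/tier2 11 > Twin Wells/tier2 10 > Ridge Plot/tier2 6.
Fill Ridge Plot tier1 block (70 at 30) ; 270 left.
Fill Delta Co-op tier1 block (100 at 29) ; 170 left.
Fill Clay Flats tier1 block (100 at 28) ; 70 left.
Twin Wells/tier1: +70 of 100 at 20; pool empty.
Total = 30×70 + 29×100 + 28×100 + 20×70 = 9200.

9200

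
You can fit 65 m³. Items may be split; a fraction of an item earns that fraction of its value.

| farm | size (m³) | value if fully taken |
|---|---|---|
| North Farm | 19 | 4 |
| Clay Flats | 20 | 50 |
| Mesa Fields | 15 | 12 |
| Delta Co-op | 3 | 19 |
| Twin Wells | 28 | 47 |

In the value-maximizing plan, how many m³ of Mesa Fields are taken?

Rank by value-to-size ratio: Delta Co-op 19/3≈6.33, Clay Flats 50/20≈2.5, Twin Wells 47/28≈1.68, Mesa Fields 12/15≈0.8, North Farm 4/19≈0.211.
Take all of Delta Co-op (3 m³, value 19) → 62 m³ left.
All 20 m³ of Clay Flats fit (value 50) → 42 remain.
Take all of Twin Wells (28 m³, value 47) → 14 m³ left.
Fill the last 14 m³ with part of Mesa Fields: 14/15 of it earns 11.2.

14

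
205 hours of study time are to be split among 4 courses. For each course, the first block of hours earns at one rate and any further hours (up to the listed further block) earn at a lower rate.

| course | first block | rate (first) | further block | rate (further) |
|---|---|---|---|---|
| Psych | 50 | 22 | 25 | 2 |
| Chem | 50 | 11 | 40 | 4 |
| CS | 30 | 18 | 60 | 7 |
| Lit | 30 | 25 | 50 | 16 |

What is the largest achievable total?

3685

Rank every tier by rate: Lit/first 25 > Psych/first 22 > CS/first 18 > Lit/second 16 > Chem/first 11 > CS/second 7 > Chem/second 4 > Psych/second 2.
Fill Lit first block (30 at 25) ; 175 left.
Psych first at 22: fill all 50 ; 125 left.
Fill CS first block (30 at 18) ; 95 left.
Lit second at 16: fill all 50 ; 45 left.
Chem/first: +45 of 50 at 11; pool empty.
Total = 25×30 + 22×50 + 18×30 + 16×50 + 11×45 = 3685.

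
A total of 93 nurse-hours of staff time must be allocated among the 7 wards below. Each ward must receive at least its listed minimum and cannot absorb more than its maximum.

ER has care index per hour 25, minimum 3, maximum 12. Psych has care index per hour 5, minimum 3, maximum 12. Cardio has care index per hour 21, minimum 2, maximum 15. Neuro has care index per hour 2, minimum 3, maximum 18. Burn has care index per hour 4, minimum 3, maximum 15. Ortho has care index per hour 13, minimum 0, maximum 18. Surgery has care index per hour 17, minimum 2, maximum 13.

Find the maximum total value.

Meeting every minimum uses 3+3+2+3+3+0+2 = 16 nurse-hours, leaving 77.
Rank by care index per hour: ER 25 > Cardio 21 > Surgery 17 > Ortho 13 > Psych 5 > Burn 4 > Neuro 2.
ER takes 9 more to reach its cap of 12 — 68 left.
Cardio takes 13 more to reach its cap of 15 — 55 left.
Give Surgery 11 more to hit its cap of 13 — 44 left.
Give Ortho 18 more to hit its cap of 18 — 26 left.
Psych takes 9 more to reach its cap of 12 — 17 left.
Give Burn 12 more to hit its cap of 15 — 5 left.
Neuro has room for 15 more but only 5 remain, so it gets 8.
Total = 25×12 + 5×12 + 21×15 + 2×8 + 4×15 + 13×18 + 17×13 = 1206.

1206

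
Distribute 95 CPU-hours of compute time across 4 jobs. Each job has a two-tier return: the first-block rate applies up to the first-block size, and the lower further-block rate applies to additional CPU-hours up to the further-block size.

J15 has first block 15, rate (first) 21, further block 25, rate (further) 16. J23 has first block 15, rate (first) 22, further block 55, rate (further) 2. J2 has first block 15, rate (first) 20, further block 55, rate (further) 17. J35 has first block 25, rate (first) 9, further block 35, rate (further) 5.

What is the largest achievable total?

Rank every tier by rate: J23/first 22 > J15/first 21 > J2/first 20 > J2/second 17 > J15/second 16 > J35/first 9 > J35/second 5 > J23/second 2.
J23/first (22): +15 — 80 left.
J15/first (21): +15 — 65 left.
J2 first at 20: fill all 15 — 50 left.
50 remain; put them into J2 second at 17.
Total = 22×15 + 21×15 + 20×15 + 17×50 = 1795.

1795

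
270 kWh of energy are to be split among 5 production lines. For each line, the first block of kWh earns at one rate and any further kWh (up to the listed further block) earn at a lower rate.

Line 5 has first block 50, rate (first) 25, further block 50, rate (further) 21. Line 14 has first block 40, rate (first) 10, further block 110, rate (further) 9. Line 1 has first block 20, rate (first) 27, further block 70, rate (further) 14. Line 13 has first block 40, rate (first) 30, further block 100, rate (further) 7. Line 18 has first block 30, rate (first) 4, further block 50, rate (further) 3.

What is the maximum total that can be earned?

Treat each block as its own option and order by rate: Line 13/T1 30 > Line 1/T1 27 > Line 5/T1 25 > Line 5/T2 21 > Line 1/T2 14 > Line 14/T1 10 > Line 14/T2 9 > Line 13/T2 7 > Line 18/T1 4 > Line 18/T2 3.
Line 13 T1 at 30: fill all 40 ; 230 left.
Line 1/T1 (27): +20 ; 210 left.
Fill Line 5 T1 block (50 at 25) ; 160 left.
Line 5/T2 (21): +50 ; 110 left.
Line 1/T2 (14): +70 ; 40 left.
Fill Line 14 T1 block (40 at 10) ; 0 left.
Total = 30×40 + 27×20 + 25×50 + 21×50 + 14×70 + 10×40 = 5420.

5420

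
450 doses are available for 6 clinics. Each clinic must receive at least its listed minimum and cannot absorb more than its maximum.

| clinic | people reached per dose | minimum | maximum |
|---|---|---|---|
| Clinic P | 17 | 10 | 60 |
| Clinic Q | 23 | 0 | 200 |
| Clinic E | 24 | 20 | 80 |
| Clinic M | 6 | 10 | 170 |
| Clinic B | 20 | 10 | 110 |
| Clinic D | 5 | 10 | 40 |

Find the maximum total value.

Meeting every minimum uses 10+0+20+10+10+10 = 60 doses, leaving 390.
Rank by people reached per dose: Clinic E 24 > Clinic Q 23 > Clinic B 20 > Clinic P 17 > Clinic M 6 > Clinic D 5.
Clinic E takes 60 more to reach its cap of 80 ; 330 left.
Clinic Q: +200 to 200 (cap) ; 130 left.
Clinic B takes 100 more to reach its cap of 110 ; 30 left.
Clinic P has room for 50 more but only 30 remain, so it gets 40.
Total = 17×40 + 23×200 + 24×80 + 6×10 + 20×110 + 5×10 = 9510.

9510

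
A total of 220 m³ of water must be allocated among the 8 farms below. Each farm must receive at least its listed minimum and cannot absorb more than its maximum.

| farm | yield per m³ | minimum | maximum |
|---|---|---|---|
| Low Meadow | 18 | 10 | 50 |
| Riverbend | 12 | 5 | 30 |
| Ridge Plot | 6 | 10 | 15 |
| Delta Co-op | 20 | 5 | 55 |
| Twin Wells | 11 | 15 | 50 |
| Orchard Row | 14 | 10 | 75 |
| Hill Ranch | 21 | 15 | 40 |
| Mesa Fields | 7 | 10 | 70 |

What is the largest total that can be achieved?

3685

Meeting every minimum uses 10+5+10+5+15+10+15+10 = 80 m³, leaving 140.
Order the farms by yield per m³: Hill Ranch 21 > Delta Co-op 20 > Low Meadow 18 > Orchard Row 14 > Riverbend 12 > Twin Wells 11 > Mesa Fields 7 > Ridge Plot 6.
Hill Ranch: +25 to 40 (cap) → 115 left.
Give Delta Co-op 50 more to hit its cap of 55 → 65 left.
Low Meadow takes 40 more to reach its cap of 50 → 25 left.
Orchard Row: +25 (room for 65) → 35. Pool exhausted.
Total = 18×50 + 12×5 + 6×10 + 20×55 + 11×15 + 14×35 + 21×40 + 7×10 = 3685.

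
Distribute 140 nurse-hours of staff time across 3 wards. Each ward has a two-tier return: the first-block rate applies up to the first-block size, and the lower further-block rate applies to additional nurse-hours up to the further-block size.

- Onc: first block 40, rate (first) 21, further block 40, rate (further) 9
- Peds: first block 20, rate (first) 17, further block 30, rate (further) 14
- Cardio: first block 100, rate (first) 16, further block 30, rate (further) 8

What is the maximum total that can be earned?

Rank every tier by rate: Onc/tier1 21 > Peds/tier1 17 > Cardio/tier1 16 > Peds/tier2 14 > Onc/tier2 9 > Cardio/tier2 8.
Fill Onc tier1 block (40 at 21) ; 100 left.
Fill Peds tier1 block (20 at 17) ; 80 left.
Cardio tier1 at 16: only 80 left, fill 80.
Total = 21×40 + 17×20 + 16×80 = 2460.

2460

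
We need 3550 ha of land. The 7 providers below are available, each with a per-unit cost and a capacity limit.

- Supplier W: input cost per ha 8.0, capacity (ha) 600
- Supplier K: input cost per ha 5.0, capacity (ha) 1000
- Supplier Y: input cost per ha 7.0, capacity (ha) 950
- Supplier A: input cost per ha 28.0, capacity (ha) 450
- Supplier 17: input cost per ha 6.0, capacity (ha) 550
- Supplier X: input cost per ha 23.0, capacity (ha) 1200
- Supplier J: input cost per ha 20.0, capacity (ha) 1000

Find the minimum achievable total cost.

Cheapest first:
Take 1000 from Supplier K at 5.0 — need 2550 more.
Supplier 17 at 6.0: take all 550 ha — 2000 still needed.
Take 950 from Supplier Y at 7.0 — need 1050 more.
Supplier W at 8.0: take all 600 ha — 450 still needed.
Take 450 from Supplier J at 20.0 to finish.
Supplier X, Supplier A: unused.
Cost = 1000×5.0 + 550×6.0 + 950×7.0 + 600×8.0 + 450×20.0 = 28750.

28750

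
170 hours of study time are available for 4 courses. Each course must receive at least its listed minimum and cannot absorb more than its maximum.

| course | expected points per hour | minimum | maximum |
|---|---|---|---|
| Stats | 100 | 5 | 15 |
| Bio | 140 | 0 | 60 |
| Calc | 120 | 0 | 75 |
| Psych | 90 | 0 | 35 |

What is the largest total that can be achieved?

Meeting every minimum uses 5+0+0+0 = 5 hours, leaving 165.
Highest expected points per hour first: Bio 140 > Calc 120 > Stats 100 > Psych 90.
Bio takes 60 more to reach its cap of 60 → 105 left.
Give Calc 75 more to hit its cap of 75 → 30 left.
Stats: +10 to 15 (cap) → 20 left.
Psych has room for 35 more but only 20 remain, so it gets 20.
Total = 100×15 + 140×60 + 120×75 + 90×20 = 20700.

20700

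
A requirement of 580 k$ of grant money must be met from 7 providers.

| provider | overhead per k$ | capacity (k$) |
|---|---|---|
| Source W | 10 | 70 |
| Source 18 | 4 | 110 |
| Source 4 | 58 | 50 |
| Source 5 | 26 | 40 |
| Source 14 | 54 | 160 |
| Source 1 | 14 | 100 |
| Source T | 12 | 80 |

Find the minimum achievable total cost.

Fill from the cheapest provider first.
Source 18 at 4: take all 110 k$ ; 470 still needed.
Source W (10): use full 70 ; 400 k$ to go.
Source T (12): use full 80 ; 320 k$ to go.
Take 100 from Source 1 at 14 ; need 220 more.
Source 5 (26): use full 40 ; 180 k$ to go.
Source 14 at 54: take all 160 k$ ; 20 still needed.
Take 20 from Source 4 at 58 to finish.
Cost = 110×4 + 70×10 + 80×12 + 100×14 + 40×26 + 160×54 + 20×58 = 14340.

14340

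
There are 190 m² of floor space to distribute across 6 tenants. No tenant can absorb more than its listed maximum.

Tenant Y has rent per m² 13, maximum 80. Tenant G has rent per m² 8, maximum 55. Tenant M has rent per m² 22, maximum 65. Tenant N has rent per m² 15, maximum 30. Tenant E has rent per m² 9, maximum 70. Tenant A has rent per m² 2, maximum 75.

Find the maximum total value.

Order the tenants by rent per m²: Tenant M 22 > Tenant N 15 > Tenant Y 13 > Tenant E 9 > Tenant G 8 > Tenant A 2.
Tenant M: +65 to 65 (cap) ; 125 left.
Tenant N: +30 to 30 (cap) ; 95 left.
Tenant Y takes 80 to reach its cap of 80 ; 15 left.
Only 15 left; Tenant E takes them to reach 15.
Total = 13×80 + 22×65 + 15×30 + 9×15 = 3055.

3055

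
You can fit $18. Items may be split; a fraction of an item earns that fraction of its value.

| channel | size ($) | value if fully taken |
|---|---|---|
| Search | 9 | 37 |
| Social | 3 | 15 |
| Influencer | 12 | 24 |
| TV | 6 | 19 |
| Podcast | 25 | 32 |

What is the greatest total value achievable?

71

Rank by value-to-size ratio: Social 15/3≈5, Search 37/9≈4.11, TV 19/6≈3.17, Influencer 24/12≈2, Podcast 32/25≈1.28.
Take all of Social (3 $, value 15) → 15 $ left.
Search: take in full, 9 $ for value 37 → 6 left.
Take all of TV (6 $, value 19) → 0 $ left.
Total value = 71.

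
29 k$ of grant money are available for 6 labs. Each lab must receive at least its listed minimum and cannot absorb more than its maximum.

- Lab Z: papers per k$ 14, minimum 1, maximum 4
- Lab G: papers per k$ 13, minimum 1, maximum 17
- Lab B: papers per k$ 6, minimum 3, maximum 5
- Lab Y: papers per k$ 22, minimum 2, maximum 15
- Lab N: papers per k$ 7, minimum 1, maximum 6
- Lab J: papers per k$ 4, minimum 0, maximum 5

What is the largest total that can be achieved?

Meeting every minimum uses 1+1+3+2+1+0 = 8 k$, leaving 21.
Rank by papers per k$: Lab Y 22 > Lab Z 14 > Lab G 13 > Lab N 7 > Lab B 6 > Lab J 4.
Lab Y takes 13 more to reach its cap of 15 ; 8 left.
Lab Z takes 3 more to reach its cap of 4 ; 5 left.
Only 5 left; Lab G takes them to reach 6.
Total = 14×4 + 13×6 + 6×3 + 22×15 + 7×1 = 489.

489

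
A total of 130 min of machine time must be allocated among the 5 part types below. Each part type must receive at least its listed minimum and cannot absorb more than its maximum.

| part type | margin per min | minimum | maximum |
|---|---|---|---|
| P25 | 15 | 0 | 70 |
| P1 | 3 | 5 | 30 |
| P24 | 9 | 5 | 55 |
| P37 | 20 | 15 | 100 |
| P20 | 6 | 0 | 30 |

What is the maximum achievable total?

2360

Meeting every minimum uses 0+5+5+15+0 = 25 min, leaving 105.
Highest margin per min first: P37 20 > P25 15 > P24 9 > P20 6 > P1 3.
P37: +85 to 100 (cap) → 20 left.
P25 has room for 70 more but only 20 remain, so it gets 20.
Total = 15×20 + 3×5 + 9×5 + 20×100 = 2360.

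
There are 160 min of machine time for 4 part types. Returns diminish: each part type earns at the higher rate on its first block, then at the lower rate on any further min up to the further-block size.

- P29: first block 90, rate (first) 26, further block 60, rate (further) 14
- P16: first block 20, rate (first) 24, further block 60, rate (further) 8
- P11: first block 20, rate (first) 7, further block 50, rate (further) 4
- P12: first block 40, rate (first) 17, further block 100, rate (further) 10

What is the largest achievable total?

3640

Treat each block as its own option and order by rate: P29/T1 26 > P16/T1 24 > P12/T1 17 > P29/T2 14 > P12/T2 10 > P16/T2 8 > P11/T1 7 > P11/T2 4.
Fill P29 T1 block (90 at 26) ; 70 left.
P16/T1 (24): +20 ; 50 left.
Fill P12 T1 block (40 at 17) ; 10 left.
P29/T2: +10 of 60 at 14; pool empty.
Total = 26×90 + 24×20 + 17×40 + 14×10 = 3640.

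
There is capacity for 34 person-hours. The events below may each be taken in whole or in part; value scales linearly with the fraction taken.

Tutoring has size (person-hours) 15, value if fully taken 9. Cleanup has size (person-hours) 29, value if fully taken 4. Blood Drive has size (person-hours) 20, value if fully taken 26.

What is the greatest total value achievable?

Best value per unit of size first: Blood Drive 26/20≈1.3, Tutoring 9/15≈0.6, Cleanup 4/29≈0.138.
Blood Drive: take in full, 20 person-hours for value 26 → 14 left.
Only 14 person-hours remain; take 14/15 of Tutoring for value 9×14/15 = 8.4.
Total value = 34.4.

34.4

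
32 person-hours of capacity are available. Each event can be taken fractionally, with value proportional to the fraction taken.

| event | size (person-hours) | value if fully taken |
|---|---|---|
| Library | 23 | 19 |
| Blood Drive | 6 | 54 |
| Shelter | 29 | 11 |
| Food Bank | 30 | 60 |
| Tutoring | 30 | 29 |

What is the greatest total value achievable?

106

Best value per unit of size first: Blood Drive 54/6≈9, Food Bank 60/30≈2, Tutoring 29/30≈0.967, Library 19/23≈0.826, Shelter 11/29≈0.379.
Take all of Blood Drive (6 person-hours, value 54) — 26 person-hours left.
Fill the last 26 person-hours with part of Food Bank: 26/30 of it earns 52.
Total value = 106.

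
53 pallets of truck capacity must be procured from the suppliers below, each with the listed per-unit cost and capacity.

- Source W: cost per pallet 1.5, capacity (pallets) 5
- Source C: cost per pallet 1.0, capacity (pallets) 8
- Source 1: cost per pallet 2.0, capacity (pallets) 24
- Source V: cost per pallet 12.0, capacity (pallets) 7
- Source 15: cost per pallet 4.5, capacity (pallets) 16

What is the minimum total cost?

135.5

Cheapest first:
Take 8 from Source C at 1.0 ; need 45 more.
Source W at 1.5: take all 5 pallets ; 40 still needed.
Take 24 from Source 1 at 2.0 ; need 16 more.
Take 16 from Source 15 at 4.5 ; need 0 more.
Source V: unused.
Cost = 8×1.0 + 5×1.5 + 24×2.0 + 16×4.5 = 135.5.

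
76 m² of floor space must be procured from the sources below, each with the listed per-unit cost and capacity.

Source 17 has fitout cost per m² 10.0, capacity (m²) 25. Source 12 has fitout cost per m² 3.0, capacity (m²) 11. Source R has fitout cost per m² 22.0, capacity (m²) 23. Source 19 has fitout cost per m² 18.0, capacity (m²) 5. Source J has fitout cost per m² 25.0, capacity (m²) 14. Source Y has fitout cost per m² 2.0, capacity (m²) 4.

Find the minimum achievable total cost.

Fill from the cheapest source first.
Source Y at 2.0: take all 4 m² — 72 still needed.
Take 11 from Source 12 at 3.0 — need 61 more.
Source 17 at 10.0: take all 25 m² — 36 still needed.
Take 5 from Source 19 at 18.0 — need 31 more.
Source R at 22.0: take all 23 m² — 8 still needed.
Take 8 from Source J at 25.0 to finish.
Cost = 4×2.0 + 11×3.0 + 25×10.0 + 5×18.0 + 23×22.0 + 8×25.0 = 1087.

1087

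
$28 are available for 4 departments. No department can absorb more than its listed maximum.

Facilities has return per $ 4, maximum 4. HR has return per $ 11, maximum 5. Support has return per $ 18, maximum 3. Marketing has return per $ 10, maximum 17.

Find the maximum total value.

291

Rank by return per $: Support 18 > HR 11 > Marketing 10 > Facilities 4.
Support takes 3 to reach its cap of 3 — 25 left.
HR: +5 to 5 (cap) — 20 left.
Marketing: +17 to 17 (cap) — 3 left.
Only 3 left; Facilities takes them to reach 3.
Total = 4×3 + 11×5 + 18×3 + 10×17 = 291.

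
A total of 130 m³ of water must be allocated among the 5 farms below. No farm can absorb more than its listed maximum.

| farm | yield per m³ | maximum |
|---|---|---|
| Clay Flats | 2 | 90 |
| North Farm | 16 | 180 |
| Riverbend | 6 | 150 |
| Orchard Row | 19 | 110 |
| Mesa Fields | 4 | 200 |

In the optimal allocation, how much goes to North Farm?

20

Order the farms by yield per m³: Orchard Row 19 > North Farm 16 > Riverbend 6 > Mesa Fields 4 > Clay Flats 2.
Orchard Row: +110 to 110 (cap) → 20 left.
North Farm: +20 (room for 180) → 20. Pool exhausted.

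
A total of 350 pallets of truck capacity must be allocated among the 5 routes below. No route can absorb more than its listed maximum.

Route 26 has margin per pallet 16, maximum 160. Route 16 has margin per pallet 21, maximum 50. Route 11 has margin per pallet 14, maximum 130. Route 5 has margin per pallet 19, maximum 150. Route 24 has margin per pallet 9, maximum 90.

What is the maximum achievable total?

6300

Order the routes by margin per pallet: Route 16 21 > Route 5 19 > Route 26 16 > Route 11 14 > Route 24 9.
Route 16 takes 50 to reach its cap of 50 ; 300 left.
Give Route 5 150 to hit its cap of 150 ; 150 left.
Route 26 has room for 160 but only 150 remain, so it gets 150.
Total = 16×150 + 21×50 + 19×150 = 6300.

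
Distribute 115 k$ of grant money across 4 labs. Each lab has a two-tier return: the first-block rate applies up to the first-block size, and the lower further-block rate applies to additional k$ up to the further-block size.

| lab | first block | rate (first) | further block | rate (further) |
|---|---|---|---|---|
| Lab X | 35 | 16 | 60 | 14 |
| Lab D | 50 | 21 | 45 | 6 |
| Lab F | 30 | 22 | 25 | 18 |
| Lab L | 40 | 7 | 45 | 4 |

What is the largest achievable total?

2320

Order all 8 blocks by rate: Lab F/first 22 > Lab D/first 21 > Lab F/second 18 > Lab X/first 16 > Lab X/second 14 > Lab L/first 7 > Lab D/second 6 > Lab L/second 4.
Fill Lab F first block (30 at 22) → 85 left.
Lab D/first (21): +50 → 35 left.
Lab F/second (18): +25 → 10 left.
Lab X first at 16: only 10 left, fill 10.
Total = 22×30 + 21×50 + 18×25 + 16×10 = 2320.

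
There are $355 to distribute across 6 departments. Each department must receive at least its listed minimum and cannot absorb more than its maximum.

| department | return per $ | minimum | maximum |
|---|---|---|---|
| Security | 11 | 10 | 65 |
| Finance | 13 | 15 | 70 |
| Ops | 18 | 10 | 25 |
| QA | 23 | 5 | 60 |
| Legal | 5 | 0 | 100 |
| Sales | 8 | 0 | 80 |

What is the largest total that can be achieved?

4370

Meeting every minimum uses 10+15+10+5+0+0 = 40 $, leaving 315.
Rank by return per $: QA 23 > Ops 18 > Finance 13 > Security 11 > Sales 8 > Legal 5.
QA: +55 to 60 (cap) → 260 left.
Ops takes 15 more to reach its cap of 25 → 245 left.
Give Finance 55 more to hit its cap of 70 → 190 left.
Security takes 55 more to reach its cap of 65 → 135 left.
Sales takes 80 more to reach its cap of 80 → 55 left.
Only 55 left; Legal takes them to reach 55.
Total = 11×65 + 13×70 + 18×25 + 23×60 + 5×55 + 8×80 = 4370.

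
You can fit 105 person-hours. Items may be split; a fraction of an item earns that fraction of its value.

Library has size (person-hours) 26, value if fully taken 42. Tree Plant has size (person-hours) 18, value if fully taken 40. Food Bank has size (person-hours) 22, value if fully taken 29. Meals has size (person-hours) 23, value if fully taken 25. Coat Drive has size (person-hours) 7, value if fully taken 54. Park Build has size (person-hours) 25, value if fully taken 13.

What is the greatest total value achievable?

Best value per unit of size first: Coat Drive 54/7≈7.71, Tree Plant 40/18≈2.22, Library 42/26≈1.62, Food Bank 29/22≈1.32, Meals 25/23≈1.09, Park Build 13/25≈0.52.
Take all of Coat Drive (7 person-hours, value 54) — 98 person-hours left.
Take all of Tree Plant (18 person-hours, value 40) — 80 person-hours left.
Library: take in full, 26 person-hours for value 42 — 54 left.
Food Bank: take in full, 22 person-hours for value 29 — 32 left.
Meals: take in full, 23 person-hours for value 25 — 9 left.
Only 9 person-hours remain; take 9/25 of Park Build for value 13×9/25 = 4.68.
Total value = 194.68.

194.68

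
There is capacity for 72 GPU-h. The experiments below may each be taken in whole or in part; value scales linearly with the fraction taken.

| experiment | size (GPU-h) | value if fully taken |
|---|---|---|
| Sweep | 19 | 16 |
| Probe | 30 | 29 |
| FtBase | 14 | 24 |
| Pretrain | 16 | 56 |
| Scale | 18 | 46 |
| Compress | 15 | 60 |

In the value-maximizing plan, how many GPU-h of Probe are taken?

9

Best value per unit of size first: Compress 60/15≈4, Pretrain 56/16≈3.5, Scale 46/18≈2.56, FtBase 24/14≈1.71, Probe 29/30≈0.967, Sweep 16/19≈0.842.
Compress: take in full, 15 GPU-h for value 60 → 57 left.
All 16 GPU-h of Pretrain fit (value 56) → 41 remain.
Take all of Scale (18 GPU-h, value 46) → 23 GPU-h left.
All 14 GPU-h of FtBase fit (value 24) → 9 remain.
Fill the last 9 GPU-h with part of Probe: 9/30 of it earns 8.7.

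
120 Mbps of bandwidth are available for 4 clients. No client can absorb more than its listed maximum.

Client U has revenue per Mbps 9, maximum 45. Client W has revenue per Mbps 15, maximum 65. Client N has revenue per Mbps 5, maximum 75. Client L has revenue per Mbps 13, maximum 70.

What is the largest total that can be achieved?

1690

Highest revenue per Mbps first: Client W 15 > Client L 13 > Client U 9 > Client N 5.
Give Client W 65 to hit its cap of 65 ; 55 left.
Client L has room for 70 but only 55 remain, so it gets 55.
Total = 15×65 + 13×55 = 1690.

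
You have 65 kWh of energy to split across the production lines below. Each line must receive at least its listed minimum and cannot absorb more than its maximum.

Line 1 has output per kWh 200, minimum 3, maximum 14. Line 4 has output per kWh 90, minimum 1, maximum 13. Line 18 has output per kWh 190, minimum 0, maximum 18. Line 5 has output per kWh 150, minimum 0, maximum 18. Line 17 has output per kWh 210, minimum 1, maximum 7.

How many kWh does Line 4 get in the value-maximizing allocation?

Meeting every minimum uses 3+1+0+0+1 = 5 kWh, leaving 60.
Rank by output per kWh: Line 17 210 > Line 1 200 > Line 18 190 > Line 5 150 > Line 4 90.
Line 17: +6 to 7 (cap) ; 54 left.
Give Line 1 11 more to hit its cap of 14 ; 43 left.
Line 18 takes 18 more to reach its cap of 18 ; 25 left.
Line 5 takes 18 more to reach its cap of 18 ; 7 left.
Only 7 left; Line 4 takes them to reach 8.

8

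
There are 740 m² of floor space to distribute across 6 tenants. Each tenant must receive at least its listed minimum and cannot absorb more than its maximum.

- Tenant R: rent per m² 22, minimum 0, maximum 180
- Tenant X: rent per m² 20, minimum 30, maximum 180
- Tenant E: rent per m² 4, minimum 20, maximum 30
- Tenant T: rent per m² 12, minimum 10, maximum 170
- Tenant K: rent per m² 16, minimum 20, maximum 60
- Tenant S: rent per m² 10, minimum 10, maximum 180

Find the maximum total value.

11940

Meeting every minimum uses 0+30+20+10+20+10 = 90 m², leaving 650.
Order the tenants by rent per m²: Tenant R 22 > Tenant X 20 > Tenant K 16 > Tenant T 12 > Tenant S 10 > Tenant E 4.
Tenant R takes 180 more to reach its cap of 180 → 470 left.
Tenant X: +150 to 180 (cap) → 320 left.
Tenant K takes 40 more to reach its cap of 60 → 280 left.
Tenant T takes 160 more to reach its cap of 170 → 120 left.
Tenant S: +120 (room for 170) → 130. Pool exhausted.
Total = 22×180 + 20×180 + 4×20 + 12×170 + 16×60 + 10×130 = 11940.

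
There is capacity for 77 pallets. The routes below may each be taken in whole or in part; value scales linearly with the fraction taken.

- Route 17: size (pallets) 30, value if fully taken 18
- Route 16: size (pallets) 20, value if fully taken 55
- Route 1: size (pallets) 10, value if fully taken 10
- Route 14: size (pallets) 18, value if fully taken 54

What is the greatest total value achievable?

Best value per unit of size first: Route 14 54/18≈3, Route 16 55/20≈2.75, Route 1 10/10≈1, Route 17 18/30≈0.6.
Take all of Route 14 (18 pallets, value 54) — 59 pallets left.
Route 16: take in full, 20 pallets for value 55 — 39 left.
Route 1: take in full, 10 pallets for value 10 — 29 left.
Fill the last 29 pallets with part of Route 17: 29/30 of it earns 17.4.
Total value = 136.4.

136.4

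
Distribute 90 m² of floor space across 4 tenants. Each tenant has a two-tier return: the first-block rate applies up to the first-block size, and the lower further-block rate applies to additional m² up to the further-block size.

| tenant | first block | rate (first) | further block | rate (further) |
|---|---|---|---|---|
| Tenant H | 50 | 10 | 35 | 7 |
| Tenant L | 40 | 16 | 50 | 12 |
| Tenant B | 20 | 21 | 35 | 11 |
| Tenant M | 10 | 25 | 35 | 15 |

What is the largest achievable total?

Treat each block as its own option and order by rate: Tenant M/T1 25 > Tenant B/T1 21 > Tenant L/T1 16 > Tenant M/T2 15 > Tenant L/T2 12 > Tenant B/T2 11 > Tenant H/T1 10 > Tenant H/T2 7.
Tenant M/T1 (25): +10 ; 80 left.
Tenant B/T1 (21): +20 ; 60 left.
Fill Tenant L T1 block (40 at 16) ; 20 left.
Tenant M/T2: +20 of 35 at 15; pool empty.
Total = 25×10 + 21×20 + 16×40 + 15×20 = 1610.

1610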